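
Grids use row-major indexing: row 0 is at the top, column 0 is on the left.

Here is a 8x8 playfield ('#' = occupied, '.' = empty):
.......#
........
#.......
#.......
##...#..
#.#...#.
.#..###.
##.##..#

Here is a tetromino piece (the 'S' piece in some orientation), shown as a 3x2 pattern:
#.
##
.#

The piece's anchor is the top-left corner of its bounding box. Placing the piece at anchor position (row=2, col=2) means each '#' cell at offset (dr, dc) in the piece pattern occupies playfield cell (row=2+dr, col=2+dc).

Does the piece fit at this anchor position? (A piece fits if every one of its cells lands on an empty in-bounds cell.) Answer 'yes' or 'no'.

Check each piece cell at anchor (2, 2):
  offset (0,0) -> (2,2): empty -> OK
  offset (1,0) -> (3,2): empty -> OK
  offset (1,1) -> (3,3): empty -> OK
  offset (2,1) -> (4,3): empty -> OK
All cells valid: yes

Answer: yes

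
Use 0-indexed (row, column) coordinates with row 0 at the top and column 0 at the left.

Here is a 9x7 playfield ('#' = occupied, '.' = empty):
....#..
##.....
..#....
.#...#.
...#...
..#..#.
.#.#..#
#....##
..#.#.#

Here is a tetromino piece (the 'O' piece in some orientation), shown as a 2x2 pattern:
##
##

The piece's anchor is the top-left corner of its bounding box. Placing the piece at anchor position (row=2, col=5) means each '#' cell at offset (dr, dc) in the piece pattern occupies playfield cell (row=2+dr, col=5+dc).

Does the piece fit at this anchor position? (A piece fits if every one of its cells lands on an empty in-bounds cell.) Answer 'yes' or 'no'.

Check each piece cell at anchor (2, 5):
  offset (0,0) -> (2,5): empty -> OK
  offset (0,1) -> (2,6): empty -> OK
  offset (1,0) -> (3,5): occupied ('#') -> FAIL
  offset (1,1) -> (3,6): empty -> OK
All cells valid: no

Answer: no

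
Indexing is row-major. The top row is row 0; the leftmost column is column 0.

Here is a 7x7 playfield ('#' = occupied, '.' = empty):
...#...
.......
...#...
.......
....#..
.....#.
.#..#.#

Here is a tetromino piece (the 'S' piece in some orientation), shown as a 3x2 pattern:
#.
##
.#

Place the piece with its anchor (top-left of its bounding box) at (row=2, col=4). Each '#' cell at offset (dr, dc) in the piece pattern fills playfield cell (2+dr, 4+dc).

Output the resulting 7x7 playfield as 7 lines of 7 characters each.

Answer: ...#...
.......
...##..
....##.
....##.
.....#.
.#..#.#

Derivation:
Fill (2+0,4+0) = (2,4)
Fill (2+1,4+0) = (3,4)
Fill (2+1,4+1) = (3,5)
Fill (2+2,4+1) = (4,5)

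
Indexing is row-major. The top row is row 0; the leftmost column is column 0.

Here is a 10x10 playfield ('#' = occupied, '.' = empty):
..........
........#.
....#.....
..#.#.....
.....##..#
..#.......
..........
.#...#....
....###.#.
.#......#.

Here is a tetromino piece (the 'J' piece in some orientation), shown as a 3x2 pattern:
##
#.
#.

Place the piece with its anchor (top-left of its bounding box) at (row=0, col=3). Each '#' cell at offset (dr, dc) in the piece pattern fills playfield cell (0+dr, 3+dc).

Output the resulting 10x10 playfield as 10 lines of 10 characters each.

Answer: ...##.....
...#....#.
...##.....
..#.#.....
.....##..#
..#.......
..........
.#...#....
....###.#.
.#......#.

Derivation:
Fill (0+0,3+0) = (0,3)
Fill (0+0,3+1) = (0,4)
Fill (0+1,3+0) = (1,3)
Fill (0+2,3+0) = (2,3)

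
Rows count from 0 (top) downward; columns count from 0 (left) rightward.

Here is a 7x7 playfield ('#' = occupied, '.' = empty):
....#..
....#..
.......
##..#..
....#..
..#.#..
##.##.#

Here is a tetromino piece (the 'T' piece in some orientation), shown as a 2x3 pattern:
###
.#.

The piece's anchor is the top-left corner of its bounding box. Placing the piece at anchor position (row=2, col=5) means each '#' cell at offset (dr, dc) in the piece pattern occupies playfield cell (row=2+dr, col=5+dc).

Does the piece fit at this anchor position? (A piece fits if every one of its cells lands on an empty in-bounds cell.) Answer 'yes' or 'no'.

Answer: no

Derivation:
Check each piece cell at anchor (2, 5):
  offset (0,0) -> (2,5): empty -> OK
  offset (0,1) -> (2,6): empty -> OK
  offset (0,2) -> (2,7): out of bounds -> FAIL
  offset (1,1) -> (3,6): empty -> OK
All cells valid: no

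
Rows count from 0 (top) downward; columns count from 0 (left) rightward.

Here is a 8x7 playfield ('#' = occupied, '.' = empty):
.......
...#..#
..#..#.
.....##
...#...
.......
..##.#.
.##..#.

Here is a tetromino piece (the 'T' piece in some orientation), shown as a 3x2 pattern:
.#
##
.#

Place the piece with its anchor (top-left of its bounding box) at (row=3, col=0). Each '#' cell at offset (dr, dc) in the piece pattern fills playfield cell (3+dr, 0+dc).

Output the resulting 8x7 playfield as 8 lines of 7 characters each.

Fill (3+0,0+1) = (3,1)
Fill (3+1,0+0) = (4,0)
Fill (3+1,0+1) = (4,1)
Fill (3+2,0+1) = (5,1)

Answer: .......
...#..#
..#..#.
.#...##
##.#...
.#.....
..##.#.
.##..#.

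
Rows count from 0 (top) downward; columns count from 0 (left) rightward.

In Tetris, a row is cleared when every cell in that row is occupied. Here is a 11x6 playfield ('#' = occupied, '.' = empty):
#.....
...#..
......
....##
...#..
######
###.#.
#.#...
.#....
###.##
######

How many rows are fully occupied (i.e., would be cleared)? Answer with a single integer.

Check each row:
  row 0: 5 empty cells -> not full
  row 1: 5 empty cells -> not full
  row 2: 6 empty cells -> not full
  row 3: 4 empty cells -> not full
  row 4: 5 empty cells -> not full
  row 5: 0 empty cells -> FULL (clear)
  row 6: 2 empty cells -> not full
  row 7: 4 empty cells -> not full
  row 8: 5 empty cells -> not full
  row 9: 1 empty cell -> not full
  row 10: 0 empty cells -> FULL (clear)
Total rows cleared: 2

Answer: 2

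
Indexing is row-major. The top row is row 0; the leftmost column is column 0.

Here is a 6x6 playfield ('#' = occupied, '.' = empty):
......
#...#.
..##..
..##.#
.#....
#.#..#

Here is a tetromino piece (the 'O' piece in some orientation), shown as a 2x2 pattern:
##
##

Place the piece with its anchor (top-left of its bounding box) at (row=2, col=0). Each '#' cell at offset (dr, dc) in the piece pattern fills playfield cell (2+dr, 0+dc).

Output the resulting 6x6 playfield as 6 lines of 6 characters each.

Answer: ......
#...#.
####..
####.#
.#....
#.#..#

Derivation:
Fill (2+0,0+0) = (2,0)
Fill (2+0,0+1) = (2,1)
Fill (2+1,0+0) = (3,0)
Fill (2+1,0+1) = (3,1)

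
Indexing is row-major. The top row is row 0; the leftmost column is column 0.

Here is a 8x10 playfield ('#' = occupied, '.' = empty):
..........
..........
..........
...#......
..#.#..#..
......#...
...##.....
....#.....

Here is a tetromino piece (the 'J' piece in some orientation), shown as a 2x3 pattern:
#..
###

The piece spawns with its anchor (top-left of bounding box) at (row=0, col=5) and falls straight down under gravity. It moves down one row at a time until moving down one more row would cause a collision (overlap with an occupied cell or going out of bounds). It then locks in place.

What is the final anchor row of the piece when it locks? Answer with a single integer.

Answer: 2

Derivation:
Spawn at (row=0, col=5). Try each row:
  row 0: fits
  row 1: fits
  row 2: fits
  row 3: blocked -> lock at row 2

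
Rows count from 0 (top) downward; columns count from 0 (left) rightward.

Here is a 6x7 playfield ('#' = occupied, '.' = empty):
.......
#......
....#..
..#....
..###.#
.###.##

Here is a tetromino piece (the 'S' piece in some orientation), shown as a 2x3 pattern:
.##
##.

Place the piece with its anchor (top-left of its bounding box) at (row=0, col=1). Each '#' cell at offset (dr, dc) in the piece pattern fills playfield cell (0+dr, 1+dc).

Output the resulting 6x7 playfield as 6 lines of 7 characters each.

Answer: ..##...
###....
....#..
..#....
..###.#
.###.##

Derivation:
Fill (0+0,1+1) = (0,2)
Fill (0+0,1+2) = (0,3)
Fill (0+1,1+0) = (1,1)
Fill (0+1,1+1) = (1,2)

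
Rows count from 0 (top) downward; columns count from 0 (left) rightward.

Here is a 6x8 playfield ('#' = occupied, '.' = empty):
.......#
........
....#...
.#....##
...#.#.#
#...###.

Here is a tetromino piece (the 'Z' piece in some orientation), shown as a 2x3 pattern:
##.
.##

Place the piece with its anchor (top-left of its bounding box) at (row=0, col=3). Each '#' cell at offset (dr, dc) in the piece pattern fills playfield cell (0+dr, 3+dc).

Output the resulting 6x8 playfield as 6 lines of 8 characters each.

Answer: ...##..#
....##..
....#...
.#....##
...#.#.#
#...###.

Derivation:
Fill (0+0,3+0) = (0,3)
Fill (0+0,3+1) = (0,4)
Fill (0+1,3+1) = (1,4)
Fill (0+1,3+2) = (1,5)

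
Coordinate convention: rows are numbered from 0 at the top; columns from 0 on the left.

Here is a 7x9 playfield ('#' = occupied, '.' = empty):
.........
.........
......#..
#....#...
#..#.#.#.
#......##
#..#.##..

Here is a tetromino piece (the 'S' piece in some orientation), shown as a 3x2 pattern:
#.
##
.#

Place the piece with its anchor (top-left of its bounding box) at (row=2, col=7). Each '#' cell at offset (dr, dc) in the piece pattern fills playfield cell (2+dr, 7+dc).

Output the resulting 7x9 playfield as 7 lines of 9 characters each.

Fill (2+0,7+0) = (2,7)
Fill (2+1,7+0) = (3,7)
Fill (2+1,7+1) = (3,8)
Fill (2+2,7+1) = (4,8)

Answer: .........
.........
......##.
#....#.##
#..#.#.##
#......##
#..#.##..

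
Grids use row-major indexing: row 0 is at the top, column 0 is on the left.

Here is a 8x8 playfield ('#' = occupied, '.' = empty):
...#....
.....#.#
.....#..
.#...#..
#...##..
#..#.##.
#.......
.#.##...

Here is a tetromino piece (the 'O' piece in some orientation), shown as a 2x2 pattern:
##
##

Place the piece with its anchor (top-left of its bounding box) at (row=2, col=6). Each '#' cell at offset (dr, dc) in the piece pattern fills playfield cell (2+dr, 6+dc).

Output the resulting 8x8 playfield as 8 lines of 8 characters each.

Answer: ...#....
.....#.#
.....###
.#...###
#...##..
#..#.##.
#.......
.#.##...

Derivation:
Fill (2+0,6+0) = (2,6)
Fill (2+0,6+1) = (2,7)
Fill (2+1,6+0) = (3,6)
Fill (2+1,6+1) = (3,7)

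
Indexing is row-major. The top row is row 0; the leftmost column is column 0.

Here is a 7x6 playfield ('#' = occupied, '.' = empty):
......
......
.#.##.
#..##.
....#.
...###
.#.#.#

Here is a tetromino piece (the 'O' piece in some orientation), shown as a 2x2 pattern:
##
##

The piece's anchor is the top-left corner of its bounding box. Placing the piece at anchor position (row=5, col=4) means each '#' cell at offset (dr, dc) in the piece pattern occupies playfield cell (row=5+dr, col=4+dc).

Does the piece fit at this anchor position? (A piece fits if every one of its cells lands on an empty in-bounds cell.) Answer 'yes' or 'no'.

Answer: no

Derivation:
Check each piece cell at anchor (5, 4):
  offset (0,0) -> (5,4): occupied ('#') -> FAIL
  offset (0,1) -> (5,5): occupied ('#') -> FAIL
  offset (1,0) -> (6,4): empty -> OK
  offset (1,1) -> (6,5): occupied ('#') -> FAIL
All cells valid: no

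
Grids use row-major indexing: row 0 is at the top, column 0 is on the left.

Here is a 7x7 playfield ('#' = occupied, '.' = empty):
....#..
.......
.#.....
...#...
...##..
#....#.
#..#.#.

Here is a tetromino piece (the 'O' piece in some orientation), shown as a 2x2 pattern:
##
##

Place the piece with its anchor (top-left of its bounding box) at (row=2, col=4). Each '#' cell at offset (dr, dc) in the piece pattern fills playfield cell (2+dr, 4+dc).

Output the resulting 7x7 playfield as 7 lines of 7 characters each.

Answer: ....#..
.......
.#..##.
...###.
...##..
#....#.
#..#.#.

Derivation:
Fill (2+0,4+0) = (2,4)
Fill (2+0,4+1) = (2,5)
Fill (2+1,4+0) = (3,4)
Fill (2+1,4+1) = (3,5)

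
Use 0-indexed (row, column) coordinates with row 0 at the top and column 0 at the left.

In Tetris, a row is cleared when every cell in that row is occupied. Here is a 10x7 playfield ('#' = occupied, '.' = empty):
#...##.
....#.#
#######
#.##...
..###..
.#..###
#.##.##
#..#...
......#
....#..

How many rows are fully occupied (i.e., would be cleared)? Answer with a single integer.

Answer: 1

Derivation:
Check each row:
  row 0: 4 empty cells -> not full
  row 1: 5 empty cells -> not full
  row 2: 0 empty cells -> FULL (clear)
  row 3: 4 empty cells -> not full
  row 4: 4 empty cells -> not full
  row 5: 3 empty cells -> not full
  row 6: 2 empty cells -> not full
  row 7: 5 empty cells -> not full
  row 8: 6 empty cells -> not full
  row 9: 6 empty cells -> not full
Total rows cleared: 1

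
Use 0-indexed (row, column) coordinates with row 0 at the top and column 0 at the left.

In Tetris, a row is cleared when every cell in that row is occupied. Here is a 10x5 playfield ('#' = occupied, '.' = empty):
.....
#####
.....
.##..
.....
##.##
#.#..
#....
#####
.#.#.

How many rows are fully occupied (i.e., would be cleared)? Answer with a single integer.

Check each row:
  row 0: 5 empty cells -> not full
  row 1: 0 empty cells -> FULL (clear)
  row 2: 5 empty cells -> not full
  row 3: 3 empty cells -> not full
  row 4: 5 empty cells -> not full
  row 5: 1 empty cell -> not full
  row 6: 3 empty cells -> not full
  row 7: 4 empty cells -> not full
  row 8: 0 empty cells -> FULL (clear)
  row 9: 3 empty cells -> not full
Total rows cleared: 2

Answer: 2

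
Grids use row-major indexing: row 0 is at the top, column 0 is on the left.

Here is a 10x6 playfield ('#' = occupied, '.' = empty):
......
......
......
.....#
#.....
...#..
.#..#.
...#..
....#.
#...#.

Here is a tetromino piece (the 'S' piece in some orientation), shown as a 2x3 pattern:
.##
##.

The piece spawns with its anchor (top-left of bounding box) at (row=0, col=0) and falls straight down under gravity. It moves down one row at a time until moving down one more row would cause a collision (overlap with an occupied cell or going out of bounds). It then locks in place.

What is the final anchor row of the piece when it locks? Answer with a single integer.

Answer: 2

Derivation:
Spawn at (row=0, col=0). Try each row:
  row 0: fits
  row 1: fits
  row 2: fits
  row 3: blocked -> lock at row 2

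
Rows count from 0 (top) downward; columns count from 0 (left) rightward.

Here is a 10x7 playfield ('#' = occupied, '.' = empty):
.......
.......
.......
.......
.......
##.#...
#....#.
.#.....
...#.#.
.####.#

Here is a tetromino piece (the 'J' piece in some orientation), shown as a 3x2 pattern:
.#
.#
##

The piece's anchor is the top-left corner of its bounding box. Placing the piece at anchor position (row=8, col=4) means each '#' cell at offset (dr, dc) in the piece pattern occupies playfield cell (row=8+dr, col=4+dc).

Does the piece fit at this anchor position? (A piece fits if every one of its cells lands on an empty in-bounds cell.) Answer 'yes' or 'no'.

Check each piece cell at anchor (8, 4):
  offset (0,1) -> (8,5): occupied ('#') -> FAIL
  offset (1,1) -> (9,5): empty -> OK
  offset (2,0) -> (10,4): out of bounds -> FAIL
  offset (2,1) -> (10,5): out of bounds -> FAIL
All cells valid: no

Answer: no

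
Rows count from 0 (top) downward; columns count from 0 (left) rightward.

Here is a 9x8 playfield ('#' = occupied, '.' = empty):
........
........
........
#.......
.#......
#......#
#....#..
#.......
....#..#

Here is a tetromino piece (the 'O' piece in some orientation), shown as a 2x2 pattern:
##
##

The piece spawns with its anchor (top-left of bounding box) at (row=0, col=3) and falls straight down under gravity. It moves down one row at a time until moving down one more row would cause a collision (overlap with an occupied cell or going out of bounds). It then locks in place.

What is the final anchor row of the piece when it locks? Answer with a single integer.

Spawn at (row=0, col=3). Try each row:
  row 0: fits
  row 1: fits
  row 2: fits
  row 3: fits
  row 4: fits
  row 5: fits
  row 6: fits
  row 7: blocked -> lock at row 6

Answer: 6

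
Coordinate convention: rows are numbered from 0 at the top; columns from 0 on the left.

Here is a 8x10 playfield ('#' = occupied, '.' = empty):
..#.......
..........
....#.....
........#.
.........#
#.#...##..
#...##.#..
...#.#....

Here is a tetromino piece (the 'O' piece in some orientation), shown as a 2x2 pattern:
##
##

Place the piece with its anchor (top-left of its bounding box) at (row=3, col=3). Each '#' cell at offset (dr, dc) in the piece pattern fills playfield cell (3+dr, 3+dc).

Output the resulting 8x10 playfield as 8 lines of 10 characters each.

Answer: ..#.......
..........
....#.....
...##...#.
...##....#
#.#...##..
#...##.#..
...#.#....

Derivation:
Fill (3+0,3+0) = (3,3)
Fill (3+0,3+1) = (3,4)
Fill (3+1,3+0) = (4,3)
Fill (3+1,3+1) = (4,4)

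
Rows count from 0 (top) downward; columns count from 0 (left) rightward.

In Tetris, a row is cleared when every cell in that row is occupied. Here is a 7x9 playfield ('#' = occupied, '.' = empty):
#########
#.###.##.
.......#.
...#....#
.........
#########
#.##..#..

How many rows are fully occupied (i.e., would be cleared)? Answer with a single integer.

Answer: 2

Derivation:
Check each row:
  row 0: 0 empty cells -> FULL (clear)
  row 1: 3 empty cells -> not full
  row 2: 8 empty cells -> not full
  row 3: 7 empty cells -> not full
  row 4: 9 empty cells -> not full
  row 5: 0 empty cells -> FULL (clear)
  row 6: 5 empty cells -> not full
Total rows cleared: 2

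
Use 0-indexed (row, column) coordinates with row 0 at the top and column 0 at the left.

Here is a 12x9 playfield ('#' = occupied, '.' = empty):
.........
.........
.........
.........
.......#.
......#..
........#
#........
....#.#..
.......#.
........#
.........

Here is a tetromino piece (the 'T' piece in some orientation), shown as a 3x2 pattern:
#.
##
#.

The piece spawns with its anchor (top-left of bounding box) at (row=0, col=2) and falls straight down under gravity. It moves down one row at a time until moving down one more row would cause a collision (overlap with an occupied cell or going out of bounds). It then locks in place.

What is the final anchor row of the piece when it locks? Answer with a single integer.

Spawn at (row=0, col=2). Try each row:
  row 0: fits
  row 1: fits
  row 2: fits
  row 3: fits
  row 4: fits
  row 5: fits
  row 6: fits
  row 7: fits
  row 8: fits
  row 9: fits
  row 10: blocked -> lock at row 9

Answer: 9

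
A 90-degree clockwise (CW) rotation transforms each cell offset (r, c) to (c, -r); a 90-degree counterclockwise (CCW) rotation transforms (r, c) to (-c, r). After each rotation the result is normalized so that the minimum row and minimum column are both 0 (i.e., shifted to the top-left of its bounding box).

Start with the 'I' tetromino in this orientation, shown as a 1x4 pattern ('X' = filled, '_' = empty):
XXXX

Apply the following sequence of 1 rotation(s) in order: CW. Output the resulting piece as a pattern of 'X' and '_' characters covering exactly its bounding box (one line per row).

Answer: X
X
X
X

Derivation:
Start:
XXXX
After rotation 1 (CW):
X
X
X
X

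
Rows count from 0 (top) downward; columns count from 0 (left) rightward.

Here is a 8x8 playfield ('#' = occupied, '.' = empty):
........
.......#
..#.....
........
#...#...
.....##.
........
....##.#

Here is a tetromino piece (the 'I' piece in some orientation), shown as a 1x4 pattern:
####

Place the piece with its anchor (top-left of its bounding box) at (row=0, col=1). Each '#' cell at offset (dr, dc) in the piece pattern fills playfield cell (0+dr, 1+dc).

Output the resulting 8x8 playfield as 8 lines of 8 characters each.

Answer: .####...
.......#
..#.....
........
#...#...
.....##.
........
....##.#

Derivation:
Fill (0+0,1+0) = (0,1)
Fill (0+0,1+1) = (0,2)
Fill (0+0,1+2) = (0,3)
Fill (0+0,1+3) = (0,4)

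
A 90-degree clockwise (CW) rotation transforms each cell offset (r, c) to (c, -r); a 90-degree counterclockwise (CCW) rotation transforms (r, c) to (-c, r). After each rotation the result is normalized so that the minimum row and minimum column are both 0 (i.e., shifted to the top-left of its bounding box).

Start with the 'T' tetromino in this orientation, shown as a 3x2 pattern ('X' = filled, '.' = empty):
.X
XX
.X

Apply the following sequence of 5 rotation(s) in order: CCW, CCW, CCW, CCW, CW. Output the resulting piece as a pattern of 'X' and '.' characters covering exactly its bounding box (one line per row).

Start:
.X
XX
.X
After rotation 1 (CCW):
XXX
.X.
After rotation 2 (CCW):
X.
XX
X.
After rotation 3 (CCW):
.X.
XXX
After rotation 4 (CCW):
.X
XX
.X
After rotation 5 (CW):
.X.
XXX

Answer: .X.
XXX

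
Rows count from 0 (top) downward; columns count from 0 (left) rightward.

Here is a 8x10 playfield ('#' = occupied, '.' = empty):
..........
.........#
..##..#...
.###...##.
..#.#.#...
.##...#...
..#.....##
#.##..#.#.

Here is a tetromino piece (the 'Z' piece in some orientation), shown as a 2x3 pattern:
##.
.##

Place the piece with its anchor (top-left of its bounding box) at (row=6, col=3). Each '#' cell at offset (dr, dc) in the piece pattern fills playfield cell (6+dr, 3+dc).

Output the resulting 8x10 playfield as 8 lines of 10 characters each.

Fill (6+0,3+0) = (6,3)
Fill (6+0,3+1) = (6,4)
Fill (6+1,3+1) = (7,4)
Fill (6+1,3+2) = (7,5)

Answer: ..........
.........#
..##..#...
.###...##.
..#.#.#...
.##...#...
..###...##
#.#####.#.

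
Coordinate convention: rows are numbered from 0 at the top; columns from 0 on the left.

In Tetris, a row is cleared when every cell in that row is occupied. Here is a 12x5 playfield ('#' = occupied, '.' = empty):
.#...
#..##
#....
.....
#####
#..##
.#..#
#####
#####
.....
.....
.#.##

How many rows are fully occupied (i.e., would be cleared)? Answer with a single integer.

Answer: 3

Derivation:
Check each row:
  row 0: 4 empty cells -> not full
  row 1: 2 empty cells -> not full
  row 2: 4 empty cells -> not full
  row 3: 5 empty cells -> not full
  row 4: 0 empty cells -> FULL (clear)
  row 5: 2 empty cells -> not full
  row 6: 3 empty cells -> not full
  row 7: 0 empty cells -> FULL (clear)
  row 8: 0 empty cells -> FULL (clear)
  row 9: 5 empty cells -> not full
  row 10: 5 empty cells -> not full
  row 11: 2 empty cells -> not full
Total rows cleared: 3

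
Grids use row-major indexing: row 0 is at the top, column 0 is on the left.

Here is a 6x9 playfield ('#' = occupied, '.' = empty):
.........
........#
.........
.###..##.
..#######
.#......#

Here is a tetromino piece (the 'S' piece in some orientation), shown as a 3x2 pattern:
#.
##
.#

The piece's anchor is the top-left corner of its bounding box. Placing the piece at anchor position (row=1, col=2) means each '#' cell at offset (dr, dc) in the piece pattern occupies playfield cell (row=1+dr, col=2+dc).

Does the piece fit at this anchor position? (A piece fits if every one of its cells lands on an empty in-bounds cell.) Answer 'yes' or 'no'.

Check each piece cell at anchor (1, 2):
  offset (0,0) -> (1,2): empty -> OK
  offset (1,0) -> (2,2): empty -> OK
  offset (1,1) -> (2,3): empty -> OK
  offset (2,1) -> (3,3): occupied ('#') -> FAIL
All cells valid: no

Answer: no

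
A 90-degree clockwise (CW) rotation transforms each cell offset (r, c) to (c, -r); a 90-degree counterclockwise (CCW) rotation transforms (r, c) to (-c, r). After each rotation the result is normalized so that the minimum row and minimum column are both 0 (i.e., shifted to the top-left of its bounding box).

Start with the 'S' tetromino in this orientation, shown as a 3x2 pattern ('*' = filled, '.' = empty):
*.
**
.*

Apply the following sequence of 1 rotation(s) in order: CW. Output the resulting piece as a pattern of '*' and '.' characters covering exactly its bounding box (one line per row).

Answer: .**
**.

Derivation:
Start:
*.
**
.*
After rotation 1 (CW):
.**
**.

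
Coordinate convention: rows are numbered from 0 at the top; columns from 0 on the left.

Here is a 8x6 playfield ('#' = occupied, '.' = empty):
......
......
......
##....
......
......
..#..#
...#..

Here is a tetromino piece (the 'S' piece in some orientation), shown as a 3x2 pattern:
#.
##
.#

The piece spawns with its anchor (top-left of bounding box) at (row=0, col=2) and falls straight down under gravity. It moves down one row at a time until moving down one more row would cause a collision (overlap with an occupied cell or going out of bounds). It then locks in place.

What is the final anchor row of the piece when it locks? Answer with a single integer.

Answer: 4

Derivation:
Spawn at (row=0, col=2). Try each row:
  row 0: fits
  row 1: fits
  row 2: fits
  row 3: fits
  row 4: fits
  row 5: blocked -> lock at row 4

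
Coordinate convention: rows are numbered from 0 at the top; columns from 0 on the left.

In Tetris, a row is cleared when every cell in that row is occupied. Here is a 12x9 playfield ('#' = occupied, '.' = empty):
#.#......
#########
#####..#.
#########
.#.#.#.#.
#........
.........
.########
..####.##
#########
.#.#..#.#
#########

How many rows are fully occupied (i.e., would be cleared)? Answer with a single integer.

Answer: 4

Derivation:
Check each row:
  row 0: 7 empty cells -> not full
  row 1: 0 empty cells -> FULL (clear)
  row 2: 3 empty cells -> not full
  row 3: 0 empty cells -> FULL (clear)
  row 4: 5 empty cells -> not full
  row 5: 8 empty cells -> not full
  row 6: 9 empty cells -> not full
  row 7: 1 empty cell -> not full
  row 8: 3 empty cells -> not full
  row 9: 0 empty cells -> FULL (clear)
  row 10: 5 empty cells -> not full
  row 11: 0 empty cells -> FULL (clear)
Total rows cleared: 4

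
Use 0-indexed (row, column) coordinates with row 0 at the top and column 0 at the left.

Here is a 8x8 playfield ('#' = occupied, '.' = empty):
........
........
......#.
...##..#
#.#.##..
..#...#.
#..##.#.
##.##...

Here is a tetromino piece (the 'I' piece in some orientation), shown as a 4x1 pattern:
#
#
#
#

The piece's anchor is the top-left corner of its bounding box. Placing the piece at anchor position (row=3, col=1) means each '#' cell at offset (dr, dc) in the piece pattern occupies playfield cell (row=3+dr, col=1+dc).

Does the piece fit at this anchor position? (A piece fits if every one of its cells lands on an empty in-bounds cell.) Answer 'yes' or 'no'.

Answer: yes

Derivation:
Check each piece cell at anchor (3, 1):
  offset (0,0) -> (3,1): empty -> OK
  offset (1,0) -> (4,1): empty -> OK
  offset (2,0) -> (5,1): empty -> OK
  offset (3,0) -> (6,1): empty -> OK
All cells valid: yes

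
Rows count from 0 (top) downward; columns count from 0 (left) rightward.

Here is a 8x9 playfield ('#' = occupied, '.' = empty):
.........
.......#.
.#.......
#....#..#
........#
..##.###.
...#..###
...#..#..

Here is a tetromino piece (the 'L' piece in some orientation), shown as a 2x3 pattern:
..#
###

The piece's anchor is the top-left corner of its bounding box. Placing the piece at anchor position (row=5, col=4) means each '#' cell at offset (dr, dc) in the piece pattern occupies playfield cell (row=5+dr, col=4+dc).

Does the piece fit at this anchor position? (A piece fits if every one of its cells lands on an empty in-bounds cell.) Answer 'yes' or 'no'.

Answer: no

Derivation:
Check each piece cell at anchor (5, 4):
  offset (0,2) -> (5,6): occupied ('#') -> FAIL
  offset (1,0) -> (6,4): empty -> OK
  offset (1,1) -> (6,5): empty -> OK
  offset (1,2) -> (6,6): occupied ('#') -> FAIL
All cells valid: no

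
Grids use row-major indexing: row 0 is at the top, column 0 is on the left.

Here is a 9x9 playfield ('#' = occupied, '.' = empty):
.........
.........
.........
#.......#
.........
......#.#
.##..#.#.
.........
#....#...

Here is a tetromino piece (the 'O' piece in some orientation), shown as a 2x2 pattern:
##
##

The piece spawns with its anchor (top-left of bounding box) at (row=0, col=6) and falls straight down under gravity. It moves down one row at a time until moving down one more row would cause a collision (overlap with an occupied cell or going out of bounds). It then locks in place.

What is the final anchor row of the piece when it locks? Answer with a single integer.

Spawn at (row=0, col=6). Try each row:
  row 0: fits
  row 1: fits
  row 2: fits
  row 3: fits
  row 4: blocked -> lock at row 3

Answer: 3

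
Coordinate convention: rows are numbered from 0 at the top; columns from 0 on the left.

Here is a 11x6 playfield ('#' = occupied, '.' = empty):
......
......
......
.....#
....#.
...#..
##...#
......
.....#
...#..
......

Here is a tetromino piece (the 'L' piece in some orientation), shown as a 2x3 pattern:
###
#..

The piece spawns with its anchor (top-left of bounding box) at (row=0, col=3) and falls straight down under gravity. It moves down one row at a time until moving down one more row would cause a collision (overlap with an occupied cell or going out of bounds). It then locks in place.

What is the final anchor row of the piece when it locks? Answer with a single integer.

Answer: 2

Derivation:
Spawn at (row=0, col=3). Try each row:
  row 0: fits
  row 1: fits
  row 2: fits
  row 3: blocked -> lock at row 2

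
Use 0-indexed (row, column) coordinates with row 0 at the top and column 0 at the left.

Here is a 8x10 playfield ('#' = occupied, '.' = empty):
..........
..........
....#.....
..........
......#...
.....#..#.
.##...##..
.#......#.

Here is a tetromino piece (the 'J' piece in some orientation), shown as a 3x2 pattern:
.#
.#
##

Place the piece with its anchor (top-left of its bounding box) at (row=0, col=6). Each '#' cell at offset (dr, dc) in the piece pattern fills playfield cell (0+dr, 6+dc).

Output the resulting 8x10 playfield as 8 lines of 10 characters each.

Answer: .......#..
.......#..
....#.##..
..........
......#...
.....#..#.
.##...##..
.#......#.

Derivation:
Fill (0+0,6+1) = (0,7)
Fill (0+1,6+1) = (1,7)
Fill (0+2,6+0) = (2,6)
Fill (0+2,6+1) = (2,7)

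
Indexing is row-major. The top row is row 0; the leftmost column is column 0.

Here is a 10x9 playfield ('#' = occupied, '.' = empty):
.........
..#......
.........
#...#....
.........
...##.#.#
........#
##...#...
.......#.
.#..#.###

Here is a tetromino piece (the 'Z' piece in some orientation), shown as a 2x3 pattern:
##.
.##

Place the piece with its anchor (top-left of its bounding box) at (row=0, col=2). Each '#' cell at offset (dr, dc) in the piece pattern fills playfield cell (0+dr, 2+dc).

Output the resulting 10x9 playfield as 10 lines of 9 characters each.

Answer: ..##.....
..###....
.........
#...#....
.........
...##.#.#
........#
##...#...
.......#.
.#..#.###

Derivation:
Fill (0+0,2+0) = (0,2)
Fill (0+0,2+1) = (0,3)
Fill (0+1,2+1) = (1,3)
Fill (0+1,2+2) = (1,4)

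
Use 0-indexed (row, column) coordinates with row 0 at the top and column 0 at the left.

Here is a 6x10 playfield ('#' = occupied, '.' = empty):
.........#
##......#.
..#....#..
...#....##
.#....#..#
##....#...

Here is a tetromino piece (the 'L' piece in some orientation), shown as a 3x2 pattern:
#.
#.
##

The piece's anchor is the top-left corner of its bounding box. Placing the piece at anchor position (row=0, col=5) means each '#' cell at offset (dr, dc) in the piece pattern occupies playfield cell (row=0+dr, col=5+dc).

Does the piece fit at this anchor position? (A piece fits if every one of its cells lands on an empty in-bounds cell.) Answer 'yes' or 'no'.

Answer: yes

Derivation:
Check each piece cell at anchor (0, 5):
  offset (0,0) -> (0,5): empty -> OK
  offset (1,0) -> (1,5): empty -> OK
  offset (2,0) -> (2,5): empty -> OK
  offset (2,1) -> (2,6): empty -> OK
All cells valid: yes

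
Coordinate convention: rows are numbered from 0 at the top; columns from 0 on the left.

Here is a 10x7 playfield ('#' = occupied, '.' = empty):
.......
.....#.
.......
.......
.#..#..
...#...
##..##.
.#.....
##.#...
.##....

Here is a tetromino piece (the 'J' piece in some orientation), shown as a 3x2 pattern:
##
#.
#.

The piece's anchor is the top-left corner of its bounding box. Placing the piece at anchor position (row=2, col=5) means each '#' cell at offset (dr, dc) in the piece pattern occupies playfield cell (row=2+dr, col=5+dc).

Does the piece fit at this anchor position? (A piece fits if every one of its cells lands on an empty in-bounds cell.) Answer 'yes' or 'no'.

Answer: yes

Derivation:
Check each piece cell at anchor (2, 5):
  offset (0,0) -> (2,5): empty -> OK
  offset (0,1) -> (2,6): empty -> OK
  offset (1,0) -> (3,5): empty -> OK
  offset (2,0) -> (4,5): empty -> OK
All cells valid: yes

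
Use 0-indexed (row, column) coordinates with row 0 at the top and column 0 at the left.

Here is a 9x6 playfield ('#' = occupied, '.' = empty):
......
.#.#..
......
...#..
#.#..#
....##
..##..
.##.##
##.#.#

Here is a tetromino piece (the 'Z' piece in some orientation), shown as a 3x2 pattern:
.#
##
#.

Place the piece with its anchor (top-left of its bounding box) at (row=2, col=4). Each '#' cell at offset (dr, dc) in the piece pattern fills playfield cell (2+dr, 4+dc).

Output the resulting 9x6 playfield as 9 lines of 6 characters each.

Fill (2+0,4+1) = (2,5)
Fill (2+1,4+0) = (3,4)
Fill (2+1,4+1) = (3,5)
Fill (2+2,4+0) = (4,4)

Answer: ......
.#.#..
.....#
...###
#.#.##
....##
..##..
.##.##
##.#.#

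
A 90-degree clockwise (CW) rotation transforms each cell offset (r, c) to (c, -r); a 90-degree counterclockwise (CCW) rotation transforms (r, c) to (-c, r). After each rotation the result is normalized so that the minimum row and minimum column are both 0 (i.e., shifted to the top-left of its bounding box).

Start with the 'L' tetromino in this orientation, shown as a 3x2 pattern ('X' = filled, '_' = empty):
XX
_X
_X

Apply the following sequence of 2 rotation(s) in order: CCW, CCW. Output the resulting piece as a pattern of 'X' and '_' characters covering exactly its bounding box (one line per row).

Answer: X_
X_
XX

Derivation:
Start:
XX
_X
_X
After rotation 1 (CCW):
XXX
X__
After rotation 2 (CCW):
X_
X_
XX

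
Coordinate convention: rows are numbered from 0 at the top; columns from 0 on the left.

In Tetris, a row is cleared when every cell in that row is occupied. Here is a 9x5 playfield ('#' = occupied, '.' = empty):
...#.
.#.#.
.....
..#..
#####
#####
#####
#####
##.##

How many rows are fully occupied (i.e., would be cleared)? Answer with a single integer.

Check each row:
  row 0: 4 empty cells -> not full
  row 1: 3 empty cells -> not full
  row 2: 5 empty cells -> not full
  row 3: 4 empty cells -> not full
  row 4: 0 empty cells -> FULL (clear)
  row 5: 0 empty cells -> FULL (clear)
  row 6: 0 empty cells -> FULL (clear)
  row 7: 0 empty cells -> FULL (clear)
  row 8: 1 empty cell -> not full
Total rows cleared: 4

Answer: 4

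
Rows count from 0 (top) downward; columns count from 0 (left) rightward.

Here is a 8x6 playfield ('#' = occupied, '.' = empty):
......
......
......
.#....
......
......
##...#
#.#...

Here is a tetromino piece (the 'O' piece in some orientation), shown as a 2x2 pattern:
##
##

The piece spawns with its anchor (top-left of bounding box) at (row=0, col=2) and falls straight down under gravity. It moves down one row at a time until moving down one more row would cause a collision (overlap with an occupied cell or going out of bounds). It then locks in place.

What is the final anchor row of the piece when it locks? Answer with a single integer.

Answer: 5

Derivation:
Spawn at (row=0, col=2). Try each row:
  row 0: fits
  row 1: fits
  row 2: fits
  row 3: fits
  row 4: fits
  row 5: fits
  row 6: blocked -> lock at row 5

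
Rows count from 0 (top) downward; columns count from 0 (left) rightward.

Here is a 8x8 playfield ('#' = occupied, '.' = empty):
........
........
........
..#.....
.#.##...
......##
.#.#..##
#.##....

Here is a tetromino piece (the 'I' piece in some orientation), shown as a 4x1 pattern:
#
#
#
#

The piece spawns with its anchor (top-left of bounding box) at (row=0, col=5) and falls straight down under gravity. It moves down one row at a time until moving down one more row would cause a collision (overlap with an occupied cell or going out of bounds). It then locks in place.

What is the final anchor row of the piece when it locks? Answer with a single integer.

Answer: 4

Derivation:
Spawn at (row=0, col=5). Try each row:
  row 0: fits
  row 1: fits
  row 2: fits
  row 3: fits
  row 4: fits
  row 5: blocked -> lock at row 4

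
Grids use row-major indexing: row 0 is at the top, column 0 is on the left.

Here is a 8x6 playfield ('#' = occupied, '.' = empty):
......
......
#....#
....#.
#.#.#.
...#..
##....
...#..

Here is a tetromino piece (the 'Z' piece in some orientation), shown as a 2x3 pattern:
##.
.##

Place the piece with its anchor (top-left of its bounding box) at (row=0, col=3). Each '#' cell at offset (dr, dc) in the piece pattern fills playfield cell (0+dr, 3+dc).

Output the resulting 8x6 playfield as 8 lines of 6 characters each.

Answer: ...##.
....##
#....#
....#.
#.#.#.
...#..
##....
...#..

Derivation:
Fill (0+0,3+0) = (0,3)
Fill (0+0,3+1) = (0,4)
Fill (0+1,3+1) = (1,4)
Fill (0+1,3+2) = (1,5)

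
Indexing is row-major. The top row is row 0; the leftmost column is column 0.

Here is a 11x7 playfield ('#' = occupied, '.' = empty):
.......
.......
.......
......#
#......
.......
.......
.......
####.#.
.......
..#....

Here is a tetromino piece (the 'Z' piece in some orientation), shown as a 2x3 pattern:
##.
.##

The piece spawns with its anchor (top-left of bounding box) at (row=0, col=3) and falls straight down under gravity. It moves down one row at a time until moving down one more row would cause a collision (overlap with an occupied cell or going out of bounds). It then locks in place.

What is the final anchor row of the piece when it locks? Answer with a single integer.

Spawn at (row=0, col=3). Try each row:
  row 0: fits
  row 1: fits
  row 2: fits
  row 3: fits
  row 4: fits
  row 5: fits
  row 6: fits
  row 7: blocked -> lock at row 6

Answer: 6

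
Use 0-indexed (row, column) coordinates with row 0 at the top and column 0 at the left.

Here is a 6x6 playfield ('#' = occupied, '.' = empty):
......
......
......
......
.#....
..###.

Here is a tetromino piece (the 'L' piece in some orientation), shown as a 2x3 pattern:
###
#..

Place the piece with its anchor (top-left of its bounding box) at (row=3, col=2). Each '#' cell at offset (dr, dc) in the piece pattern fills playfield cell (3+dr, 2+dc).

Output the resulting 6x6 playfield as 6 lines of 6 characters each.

Answer: ......
......
......
..###.
.##...
..###.

Derivation:
Fill (3+0,2+0) = (3,2)
Fill (3+0,2+1) = (3,3)
Fill (3+0,2+2) = (3,4)
Fill (3+1,2+0) = (4,2)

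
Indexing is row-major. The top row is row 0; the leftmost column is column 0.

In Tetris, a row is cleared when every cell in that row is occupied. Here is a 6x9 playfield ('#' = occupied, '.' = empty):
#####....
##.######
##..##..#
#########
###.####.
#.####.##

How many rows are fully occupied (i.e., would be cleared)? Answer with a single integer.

Check each row:
  row 0: 4 empty cells -> not full
  row 1: 1 empty cell -> not full
  row 2: 4 empty cells -> not full
  row 3: 0 empty cells -> FULL (clear)
  row 4: 2 empty cells -> not full
  row 5: 2 empty cells -> not full
Total rows cleared: 1

Answer: 1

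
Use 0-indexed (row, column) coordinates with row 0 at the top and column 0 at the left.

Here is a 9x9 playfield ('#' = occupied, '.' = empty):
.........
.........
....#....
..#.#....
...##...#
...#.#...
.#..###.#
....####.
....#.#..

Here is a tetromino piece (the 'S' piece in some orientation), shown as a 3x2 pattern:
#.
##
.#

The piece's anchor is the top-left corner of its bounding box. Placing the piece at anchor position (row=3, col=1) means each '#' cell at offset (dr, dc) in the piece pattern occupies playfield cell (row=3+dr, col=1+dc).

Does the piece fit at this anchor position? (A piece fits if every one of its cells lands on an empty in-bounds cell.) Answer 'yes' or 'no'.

Check each piece cell at anchor (3, 1):
  offset (0,0) -> (3,1): empty -> OK
  offset (1,0) -> (4,1): empty -> OK
  offset (1,1) -> (4,2): empty -> OK
  offset (2,1) -> (5,2): empty -> OK
All cells valid: yes

Answer: yes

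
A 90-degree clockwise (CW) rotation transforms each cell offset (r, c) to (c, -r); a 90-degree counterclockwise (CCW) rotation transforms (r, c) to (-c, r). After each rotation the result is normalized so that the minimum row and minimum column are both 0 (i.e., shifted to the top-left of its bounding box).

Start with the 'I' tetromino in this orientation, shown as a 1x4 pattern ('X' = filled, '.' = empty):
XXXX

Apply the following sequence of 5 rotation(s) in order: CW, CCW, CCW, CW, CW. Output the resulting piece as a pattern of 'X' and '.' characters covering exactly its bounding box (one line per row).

Start:
XXXX
After rotation 1 (CW):
X
X
X
X
After rotation 2 (CCW):
XXXX
After rotation 3 (CCW):
X
X
X
X
After rotation 4 (CW):
XXXX
After rotation 5 (CW):
X
X
X
X

Answer: X
X
X
X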